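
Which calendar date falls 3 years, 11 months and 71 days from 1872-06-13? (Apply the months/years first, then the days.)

Counting forward 3 years, 11 months and 71 days from June 13, 1872: first the month/year part, then the days.
+3 years → 1875; month 6 + 11 = 17, which is month 5 of year 1876 → May 1876.
Day 13 is valid in May, giving May 13, 1876.
Now add 71 days from May 13, 1876.
May has 31 days, so 31 − 13 = 18 days remain after May 13, 1876; 71 − 18 = 53 left.
June 1876 has 30 days: 53 − 30 = 23 left.
23 days into July 1876 → July 23, 1876.

July 23, 1876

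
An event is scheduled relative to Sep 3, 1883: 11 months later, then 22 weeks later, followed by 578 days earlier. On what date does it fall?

Adding 11 months from September 3, 1883:
month 9 + 11 = 20, which is month 8 of year 1884 → August 1884.
Day 3 is valid in August, giving August 3, 1884.
Advancing 22 weeks (= 154 days) from August 3, 1884:
August has 31 days, so 31 − 3 = 28 days remain after August 3, 1884; 154 − 28 = 126 left.
September 1884 has 30 days: 126 − 30 = 96 left.
October 1884 has 31 days: 96 − 31 = 65 left.
November 1884 has 30 days: 65 − 30 = 35 left.
December 1884 has 31 days: 35 − 31 = 4 left.
4 days into January 1885 → January 4, 1885.
Going back 578 days from January 4, 1885:
Going back 4 days from January 4, 1885 reaches the end of the previous month; 578 − 4 = 574 left.
December 1884 has 31 days: 574 − 31 = 543 left.
November 1884 has 30 days: 543 − 30 = 513 left.
October 1884 has 31 days: 513 − 31 = 482 left.
September 1884 has 30 days: 482 − 30 = 452 left.
August 1884 has 31 days: 452 − 31 = 421 left.
July 1884 has 31 days: 421 − 31 = 390 left.
June 1884 has 30 days: 390 − 30 = 360 left.
May 1884 has 31 days: 360 − 31 = 329 left.
April 1884 has 30 days: 329 − 30 = 299 left.
March 1884 has 31 days: 299 − 31 = 268 left.
February 1884 has 29 days (1884 is a leap year): 268 − 29 = 239 left.
January 1884 has 31 days: 239 − 31 = 208 left.
December 1883 has 31 days: 208 − 31 = 177 left.
November 1883 has 30 days: 177 − 30 = 147 left.
October 1883 has 31 days: 147 − 31 = 116 left.
September 1883 has 30 days: 116 − 30 = 86 left.
August 1883 has 31 days: 86 − 31 = 55 left.
July 1883 has 31 days: 55 − 31 = 24 left.
June 1883 has 30 days; 30 − 24 = 6 → June 6, 1883.

June 6, 1883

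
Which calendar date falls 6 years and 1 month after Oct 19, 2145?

November 19, 2151

Advancing 6 years and 1 month from October 19, 2145.
+6 years → 2151; month 10 + 1 = 11 → November 2151.
Day 19 is valid in November, giving November 19, 2151.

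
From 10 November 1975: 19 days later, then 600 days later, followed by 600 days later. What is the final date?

Counting forward 19 days from November 10, 1975:
November has 30 days; 10 + 19 = 29, still in November.
Adding 600 days from November 29, 1975:
November has 30 days, so 30 − 29 = 1 day remains after November 29, 1975; 600 − 1 = 599 left.
December 1975 has 31 days: 599 − 31 = 568 left.
January 1976 has 31 days: 568 − 31 = 537 left.
February 1976 has 29 days (1976 is a leap year): 537 − 29 = 508 left.
March 1976 has 31 days: 508 − 31 = 477 left.
April 1976 has 30 days: 477 − 30 = 447 left.
May 1976 has 31 days: 447 − 31 = 416 left.
June 1976 has 30 days: 416 − 30 = 386 left.
July 1976 has 31 days: 386 − 31 = 355 left.
August 1976 has 31 days: 355 − 31 = 324 left.
September 1976 has 30 days: 324 − 30 = 294 left.
October 1976 has 31 days: 294 − 31 = 263 left.
November 1976 has 30 days: 263 − 30 = 233 left.
December 1976 has 31 days: 233 − 31 = 202 left.
January 1977 has 31 days: 202 − 31 = 171 left.
February 1977 has 28 days (1977 is not a leap year): 171 − 28 = 143 left.
March 1977 has 31 days: 143 − 31 = 112 left.
April 1977 has 30 days: 112 − 30 = 82 left.
May 1977 has 31 days: 82 − 31 = 51 left.
June 1977 has 30 days: 51 − 30 = 21 left.
21 days into July 1977 → July 21, 1977.
Advancing 600 days from July 21, 1977:
July has 31 days, so 31 − 21 = 10 days remain after July 21, 1977; 600 − 10 = 590 left.
August 1977 has 31 days: 590 − 31 = 559 left.
September 1977 has 30 days: 559 − 30 = 529 left.
October 1977 has 31 days: 529 − 31 = 498 left.
November 1977 has 30 days: 498 − 30 = 468 left.
December 1977 has 31 days: 468 − 31 = 437 left.
January 1978 has 31 days: 437 − 31 = 406 left.
February 1978 has 28 days (1978 is not a leap year): 406 − 28 = 378 left.
March 1978 has 31 days: 378 − 31 = 347 left.
April 1978 has 30 days: 347 − 30 = 317 left.
May 1978 has 31 days: 317 − 31 = 286 left.
June 1978 has 30 days: 286 − 30 = 256 left.
July 1978 has 31 days: 256 − 31 = 225 left.
August 1978 has 31 days: 225 − 31 = 194 left.
September 1978 has 30 days: 194 − 30 = 164 left.
October 1978 has 31 days: 164 − 31 = 133 left.
November 1978 has 30 days: 133 − 30 = 103 left.
December 1978 has 31 days: 103 − 31 = 72 left.
January 1979 has 31 days: 72 − 31 = 41 left.
February 1979 has 28 days (1979 is not a leap year): 41 − 28 = 13 left.
13 days into March 1979 → March 13, 1979.

March 13, 1979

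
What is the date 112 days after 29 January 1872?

Advancing 112 days from January 29, 1872.
January has 31 days, so 31 − 29 = 2 days remain after January 29, 1872; 112 − 2 = 110 left.
February 1872 has 29 days (1872 is a leap year): 110 − 29 = 81 left.
March 1872 has 31 days: 81 − 31 = 50 left.
April 1872 has 30 days: 50 − 30 = 20 left.
20 days into May 1872 → May 20, 1872.

May 20, 1872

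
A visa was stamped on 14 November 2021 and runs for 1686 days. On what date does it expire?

June 27, 2026

Adding 1686 days from November 14, 2021.
November has 30 days, so 30 − 14 = 16 days remain after November 14, 2021; 1686 − 16 = 1670 left.
December 2021 has 31 days: 1670 − 31 = 1639 left.
January 2022 has 31 days: 1639 − 31 = 1608 left.
February 2022 has 28 days (2022 is not a leap year): 1608 − 28 = 1580 left.
March 2022 has 31 days: 1580 − 31 = 1549 left.
April 2022 has 30 days: 1549 − 30 = 1519 left.
May 2022 has 31 days: 1519 − 31 = 1488 left.
June 2022 has 30 days: 1488 − 30 = 1458 left.
July 2022 has 31 days: 1458 − 31 = 1427 left.
August 2022 has 31 days: 1427 − 31 = 1396 left.
September 2022 has 30 days: 1396 − 30 = 1366 left.
October 2022 has 31 days: 1366 − 31 = 1335 left.
November 2022 has 30 days: 1335 − 30 = 1305 left.
December 2022 has 31 days: 1305 − 31 = 1274 left.
January 2023 has 31 days: 1274 − 31 = 1243 left.
February 2023 has 28 days (2023 is not a leap year): 1243 − 28 = 1215 left.
March 2023 has 31 days: 1215 − 31 = 1184 left.
April 2023 has 30 days: 1184 − 30 = 1154 left.
May 2023 has 31 days: 1154 − 31 = 1123 left.
June 2023 has 30 days: 1123 − 30 = 1093 left.
July 2023 has 31 days: 1093 − 31 = 1062 left.
August 2023 has 31 days: 1062 − 31 = 1031 left.
September 2023 has 30 days: 1031 − 30 = 1001 left.
October 2023 has 31 days: 1001 − 31 = 970 left.
November 2023 has 30 days: 970 − 30 = 940 left.
December 2023 has 31 days: 940 − 31 = 909 left.
January 2024 has 31 days: 909 − 31 = 878 left.
February 2024 has 29 days (2024 is a leap year): 878 − 29 = 849 left.
March 2024 has 31 days: 849 − 31 = 818 left.
April 2024 has 30 days: 818 − 30 = 788 left.
May 2024 has 31 days: 788 − 31 = 757 left.
June 2024 has 30 days: 757 − 30 = 727 left.
July 2024 has 31 days: 727 − 31 = 696 left.
August 2024 has 31 days: 696 − 31 = 665 left.
September 2024 has 30 days: 665 − 30 = 635 left.
October 2024 has 31 days: 635 − 31 = 604 left.
November 2024 has 30 days: 604 − 30 = 574 left.
December 2024 has 31 days: 574 − 31 = 543 left.
January 2025 has 31 days: 543 − 31 = 512 left.
February 2025 has 28 days (2025 is not a leap year): 512 − 28 = 484 left.
March 2025 has 31 days: 484 − 31 = 453 left.
April 2025 has 30 days: 453 − 30 = 423 left.
May 2025 has 31 days: 423 − 31 = 392 left.
June 2025 has 30 days: 392 − 30 = 362 left.
July 2025 has 31 days: 362 − 31 = 331 left.
August 2025 has 31 days: 331 − 31 = 300 left.
September 2025 has 30 days: 300 − 30 = 270 left.
October 2025 has 31 days: 270 − 31 = 239 left.
November 2025 has 30 days: 239 − 30 = 209 left.
December 2025 has 31 days: 209 − 31 = 178 left.
January 2026 has 31 days: 178 − 31 = 147 left.
February 2026 has 28 days (2026 is not a leap year): 147 − 28 = 119 left.
March 2026 has 31 days: 119 − 31 = 88 left.
April 2026 has 30 days: 88 − 30 = 58 left.
May 2026 has 31 days: 58 − 31 = 27 left.
27 days into June 2026 → June 27, 2026.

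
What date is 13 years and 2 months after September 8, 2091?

Adding 13 years and 2 months from September 8, 2091.
+13 years → 2104; month 9 + 2 = 11 → November 2104.
Day 8 is valid in November, giving November 8, 2104.

November 8, 2104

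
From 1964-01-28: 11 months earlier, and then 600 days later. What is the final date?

Going back 11 months from January 28, 1964:
month 1 − 11 = -10, which is month 2 of year 1963 → February 1963.
Day 28 is valid in February, giving February 28, 1963.
Counting forward 600 days from February 28, 1963:
February has 28 days, so 28 − 28 = 0 days remain after February 28, 1963; 600 − 0 = 600 left.
March 1963 has 31 days: 600 − 31 = 569 left.
April 1963 has 30 days: 569 − 30 = 539 left.
May 1963 has 31 days: 539 − 31 = 508 left.
June 1963 has 30 days: 508 − 30 = 478 left.
July 1963 has 31 days: 478 − 31 = 447 left.
August 1963 has 31 days: 447 − 31 = 416 left.
September 1963 has 30 days: 416 − 30 = 386 left.
October 1963 has 31 days: 386 − 31 = 355 left.
November 1963 has 30 days: 355 − 30 = 325 left.
December 1963 has 31 days: 325 − 31 = 294 left.
January 1964 has 31 days: 294 − 31 = 263 left.
February 1964 has 29 days (1964 is a leap year): 263 − 29 = 234 left.
March 1964 has 31 days: 234 − 31 = 203 left.
April 1964 has 30 days: 203 − 30 = 173 left.
May 1964 has 31 days: 173 − 31 = 142 left.
June 1964 has 30 days: 142 − 30 = 112 left.
July 1964 has 31 days: 112 − 31 = 81 left.
August 1964 has 31 days: 81 − 31 = 50 left.
September 1964 has 30 days: 50 − 30 = 20 left.
20 days into October 1964 → October 20, 1964.

October 20, 1964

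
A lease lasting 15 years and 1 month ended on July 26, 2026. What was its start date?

June 26, 2011

Subtracting 15 years and 1 month from July 26, 2026.
-15 years → 2011; month 7 − 1 = 6 → June 2011.
Day 26 is valid in June, giving June 26, 2011.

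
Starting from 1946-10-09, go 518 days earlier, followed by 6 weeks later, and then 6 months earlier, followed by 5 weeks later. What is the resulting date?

Subtracting 518 days from October 9, 1946:
Going back 9 days from October 9, 1946 reaches the end of the previous month; 518 − 9 = 509 left.
September 1946 has 30 days: 509 − 30 = 479 left.
August 1946 has 31 days: 479 − 31 = 448 left.
July 1946 has 31 days: 448 − 31 = 417 left.
June 1946 has 30 days: 417 − 30 = 387 left.
May 1946 has 31 days: 387 − 31 = 356 left.
April 1946 has 30 days: 356 − 30 = 326 left.
March 1946 has 31 days: 326 − 31 = 295 left.
February 1946 has 28 days (1946 is not a leap year): 295 − 28 = 267 left.
January 1946 has 31 days: 267 − 31 = 236 left.
December 1945 has 31 days: 236 − 31 = 205 left.
November 1945 has 30 days: 205 − 30 = 175 left.
October 1945 has 31 days: 175 − 31 = 144 left.
September 1945 has 30 days: 144 − 30 = 114 left.
August 1945 has 31 days: 114 − 31 = 83 left.
July 1945 has 31 days: 83 − 31 = 52 left.
June 1945 has 30 days: 52 − 30 = 22 left.
May 1945 has 31 days; 31 − 22 = 9 → May 9, 1945.
Advancing 6 weeks (= 42 days) from May 9, 1945:
May has 31 days, so 31 − 9 = 22 days remain after May 9, 1945; 42 − 22 = 20 left.
20 days into June 1945 → June 20, 1945.
Counting back 6 months from June 20, 1945:
month 6 − 6 = 0, which is month 12 of year 1944 → December 1944.
Day 20 is valid in December, giving December 20, 1944.
Advancing 5 weeks (= 35 days) from December 20, 1944:
December has 31 days, so 31 − 20 = 11 days remain after December 20, 1944; 35 − 11 = 24 left.
24 days into January 1945 → January 24, 1945.

January 24, 1945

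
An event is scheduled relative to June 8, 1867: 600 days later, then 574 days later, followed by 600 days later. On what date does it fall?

Advancing 600 days from June 8, 1867:
June has 30 days, so 30 − 8 = 22 days remain after June 8, 1867; 600 − 22 = 578 left.
July 1867 has 31 days: 578 − 31 = 547 left.
August 1867 has 31 days: 547 − 31 = 516 left.
September 1867 has 30 days: 516 − 30 = 486 left.
October 1867 has 31 days: 486 − 31 = 455 left.
November 1867 has 30 days: 455 − 30 = 425 left.
December 1867 has 31 days: 425 − 31 = 394 left.
January 1868 has 31 days: 394 − 31 = 363 left.
February 1868 has 29 days (1868 is a leap year): 363 − 29 = 334 left.
March 1868 has 31 days: 334 − 31 = 303 left.
April 1868 has 30 days: 303 − 30 = 273 left.
May 1868 has 31 days: 273 − 31 = 242 left.
June 1868 has 30 days: 242 − 30 = 212 left.
July 1868 has 31 days: 212 − 31 = 181 left.
August 1868 has 31 days: 181 − 31 = 150 left.
September 1868 has 30 days: 150 − 30 = 120 left.
October 1868 has 31 days: 120 − 31 = 89 left.
November 1868 has 30 days: 89 − 30 = 59 left.
December 1868 has 31 days: 59 − 31 = 28 left.
28 days into January 1869 → January 28, 1869.
Counting forward 574 days from January 28, 1869:
January has 31 days, so 31 − 28 = 3 days remain after January 28, 1869; 574 − 3 = 571 left.
February 1869 has 28 days (1869 is not a leap year): 571 − 28 = 543 left.
March 1869 has 31 days: 543 − 31 = 512 left.
April 1869 has 30 days: 512 − 30 = 482 left.
May 1869 has 31 days: 482 − 31 = 451 left.
June 1869 has 30 days: 451 − 30 = 421 left.
July 1869 has 31 days: 421 − 31 = 390 left.
August 1869 has 31 days: 390 − 31 = 359 left.
September 1869 has 30 days: 359 − 30 = 329 left.
October 1869 has 31 days: 329 − 31 = 298 left.
November 1869 has 30 days: 298 − 30 = 268 left.
December 1869 has 31 days: 268 − 31 = 237 left.
January 1870 has 31 days: 237 − 31 = 206 left.
February 1870 has 28 days (1870 is not a leap year): 206 − 28 = 178 left.
March 1870 has 31 days: 178 − 31 = 147 left.
April 1870 has 30 days: 147 − 30 = 117 left.
May 1870 has 31 days: 117 − 31 = 86 left.
June 1870 has 30 days: 86 − 30 = 56 left.
July 1870 has 31 days: 56 − 31 = 25 left.
25 days into August 1870 → August 25, 1870.
Counting forward 600 days from August 25, 1870:
August has 31 days, so 31 − 25 = 6 days remain after August 25, 1870; 600 − 6 = 594 left.
September 1870 has 30 days: 594 − 30 = 564 left.
October 1870 has 31 days: 564 − 31 = 533 left.
November 1870 has 30 days: 533 − 30 = 503 left.
December 1870 has 31 days: 503 − 31 = 472 left.
January 1871 has 31 days: 472 − 31 = 441 left.
February 1871 has 28 days (1871 is not a leap year): 441 − 28 = 413 left.
March 1871 has 31 days: 413 − 31 = 382 left.
April 1871 has 30 days: 382 − 30 = 352 left.
May 1871 has 31 days: 352 − 31 = 321 left.
June 1871 has 30 days: 321 − 30 = 291 left.
July 1871 has 31 days: 291 − 31 = 260 left.
August 1871 has 31 days: 260 − 31 = 229 left.
September 1871 has 30 days: 229 − 30 = 199 left.
October 1871 has 31 days: 199 − 31 = 168 left.
November 1871 has 30 days: 168 − 30 = 138 left.
December 1871 has 31 days: 138 − 31 = 107 left.
January 1872 has 31 days: 107 − 31 = 76 left.
February 1872 has 29 days (1872 is a leap year): 76 − 29 = 47 left.
March 1872 has 31 days: 47 − 31 = 16 left.
16 days into April 1872 → April 16, 1872.

April 16, 1872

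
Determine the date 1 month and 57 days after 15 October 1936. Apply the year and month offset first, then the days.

Adding 1 month and 57 days from October 15, 1936: first the month/year part, then the days.
month 10 + 1 = 11 → November 1936.
Day 15 is valid in November, giving November 15, 1936.
Now add 57 days from November 15, 1936.
November has 30 days, so 30 − 15 = 15 days remain after November 15, 1936; 57 − 15 = 42 left.
December 1936 has 31 days: 42 − 31 = 11 left.
11 days into January 1937 → January 11, 1937.

January 11, 1937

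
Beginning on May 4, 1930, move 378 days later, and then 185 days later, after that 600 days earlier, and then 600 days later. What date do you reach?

November 18, 1931

Adding 378 days from May 4, 1930:
May has 31 days, so 31 − 4 = 27 days remain after May 4, 1930; 378 − 27 = 351 left.
June 1930 has 30 days: 351 − 30 = 321 left.
July 1930 has 31 days: 321 − 31 = 290 left.
August 1930 has 31 days: 290 − 31 = 259 left.
September 1930 has 30 days: 259 − 30 = 229 left.
October 1930 has 31 days: 229 − 31 = 198 left.
November 1930 has 30 days: 198 − 30 = 168 left.
December 1930 has 31 days: 168 − 31 = 137 left.
January 1931 has 31 days: 137 − 31 = 106 left.
February 1931 has 28 days (1931 is not a leap year): 106 − 28 = 78 left.
March 1931 has 31 days: 78 − 31 = 47 left.
April 1931 has 30 days: 47 − 30 = 17 left.
17 days into May 1931 → May 17, 1931.
Counting forward 185 days from May 17, 1931:
May has 31 days, so 31 − 17 = 14 days remain after May 17, 1931; 185 − 14 = 171 left.
June 1931 has 30 days: 171 − 30 = 141 left.
July 1931 has 31 days: 141 − 31 = 110 left.
August 1931 has 31 days: 110 − 31 = 79 left.
September 1931 has 30 days: 79 − 30 = 49 left.
October 1931 has 31 days: 49 − 31 = 18 left.
18 days into November 1931 → November 18, 1931.
Subtracting 600 days from November 18, 1931:
Going back 18 days from November 18, 1931 reaches the end of the previous month; 600 − 18 = 582 left.
October 1931 has 31 days: 582 − 31 = 551 left.
September 1931 has 30 days: 551 − 30 = 521 left.
August 1931 has 31 days: 521 − 31 = 490 left.
July 1931 has 31 days: 490 − 31 = 459 left.
June 1931 has 30 days: 459 − 30 = 429 left.
May 1931 has 31 days: 429 − 31 = 398 left.
April 1931 has 30 days: 398 − 30 = 368 left.
March 1931 has 31 days: 368 − 31 = 337 left.
February 1931 has 28 days (1931 is not a leap year): 337 − 28 = 309 left.
January 1931 has 31 days: 309 − 31 = 278 left.
December 1930 has 31 days: 278 − 31 = 247 left.
November 1930 has 30 days: 247 − 30 = 217 left.
October 1930 has 31 days: 217 − 31 = 186 left.
September 1930 has 30 days: 186 − 30 = 156 left.
August 1930 has 31 days: 156 − 31 = 125 left.
July 1930 has 31 days: 125 − 31 = 94 left.
June 1930 has 30 days: 94 − 30 = 64 left.
May 1930 has 31 days: 64 − 31 = 33 left.
April 1930 has 30 days: 33 − 30 = 3 left.
March 1930 has 31 days; 31 − 3 = 28 → March 28, 1930.
Adding 600 days from March 28, 1930:
March has 31 days, so 31 − 28 = 3 days remain after March 28, 1930; 600 − 3 = 597 left.
April 1930 has 30 days: 597 − 30 = 567 left.
May 1930 has 31 days: 567 − 31 = 536 left.
June 1930 has 30 days: 536 − 30 = 506 left.
July 1930 has 31 days: 506 − 31 = 475 left.
August 1930 has 31 days: 475 − 31 = 444 left.
September 1930 has 30 days: 444 − 30 = 414 left.
October 1930 has 31 days: 414 − 31 = 383 left.
November 1930 has 30 days: 383 − 30 = 353 left.
December 1930 has 31 days: 353 − 31 = 322 left.
January 1931 has 31 days: 322 − 31 = 291 left.
February 1931 has 28 days (1931 is not a leap year): 291 − 28 = 263 left.
March 1931 has 31 days: 263 − 31 = 232 left.
April 1931 has 30 days: 232 − 30 = 202 left.
May 1931 has 31 days: 202 − 31 = 171 left.
June 1931 has 30 days: 171 − 30 = 141 left.
July 1931 has 31 days: 141 − 31 = 110 left.
August 1931 has 31 days: 110 − 31 = 79 left.
September 1931 has 30 days: 79 − 30 = 49 left.
October 1931 has 31 days: 49 − 31 = 18 left.
18 days into November 1931 → November 18, 1931.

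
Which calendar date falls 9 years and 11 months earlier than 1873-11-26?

December 26, 1863

Going back 9 years and 11 months from November 26, 1873.
-9 years → 1864; month 11 − 11 = 0, which is month 12 of year 1863 → December 1863.
Day 26 is valid in December, giving December 26, 1863.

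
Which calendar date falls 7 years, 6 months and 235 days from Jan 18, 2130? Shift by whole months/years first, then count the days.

Counting forward 7 years, 6 months and 235 days from January 18, 2130: first the month/year part, then the days.
+7 years → 2137; month 1 + 6 = 7 → July 2137.
Day 18 is valid in July, giving July 18, 2137.
Now add 235 days from July 18, 2137.
July has 31 days, so 31 − 18 = 13 days remain after July 18, 2137; 235 − 13 = 222 left.
August 2137 has 31 days: 222 − 31 = 191 left.
September 2137 has 30 days: 191 − 30 = 161 left.
October 2137 has 31 days: 161 − 31 = 130 left.
November 2137 has 30 days: 130 − 30 = 100 left.
December 2137 has 31 days: 100 − 31 = 69 left.
January 2138 has 31 days: 69 − 31 = 38 left.
February 2138 has 28 days (2138 is not a leap year): 38 − 28 = 10 left.
10 days into March 2138 → March 10, 2138.

March 10, 2138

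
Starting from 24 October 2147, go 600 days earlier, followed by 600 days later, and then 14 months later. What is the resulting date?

Subtracting 600 days from October 24, 2147:
Going back 24 days from October 24, 2147 reaches the end of the previous month; 600 − 24 = 576 left.
September 2147 has 30 days: 576 − 30 = 546 left.
August 2147 has 31 days: 546 − 31 = 515 left.
July 2147 has 31 days: 515 − 31 = 484 left.
June 2147 has 30 days: 484 − 30 = 454 left.
May 2147 has 31 days: 454 − 31 = 423 left.
April 2147 has 30 days: 423 − 30 = 393 left.
March 2147 has 31 days: 393 − 31 = 362 left.
February 2147 has 28 days (2147 is not a leap year): 362 − 28 = 334 left.
January 2147 has 31 days: 334 − 31 = 303 left.
December 2146 has 31 days: 303 − 31 = 272 left.
November 2146 has 30 days: 272 − 30 = 242 left.
October 2146 has 31 days: 242 − 31 = 211 left.
September 2146 has 30 days: 211 − 30 = 181 left.
August 2146 has 31 days: 181 − 31 = 150 left.
July 2146 has 31 days: 150 − 31 = 119 left.
June 2146 has 30 days: 119 − 30 = 89 left.
May 2146 has 31 days: 89 − 31 = 58 left.
April 2146 has 30 days: 58 − 30 = 28 left.
March 2146 has 31 days; 31 − 28 = 3 → March 3, 2146.
Adding 600 days from March 3, 2146:
March has 31 days, so 31 − 3 = 28 days remain after March 3, 2146; 600 − 28 = 572 left.
April 2146 has 30 days: 572 − 30 = 542 left.
May 2146 has 31 days: 542 − 31 = 511 left.
June 2146 has 30 days: 511 − 30 = 481 left.
July 2146 has 31 days: 481 − 31 = 450 left.
August 2146 has 31 days: 450 − 31 = 419 left.
September 2146 has 30 days: 419 − 30 = 389 left.
October 2146 has 31 days: 389 − 31 = 358 left.
November 2146 has 30 days: 358 − 30 = 328 left.
December 2146 has 31 days: 328 − 31 = 297 left.
January 2147 has 31 days: 297 − 31 = 266 left.
February 2147 has 28 days (2147 is not a leap year): 266 − 28 = 238 left.
March 2147 has 31 days: 238 − 31 = 207 left.
April 2147 has 30 days: 207 − 30 = 177 left.
May 2147 has 31 days: 177 − 31 = 146 left.
June 2147 has 30 days: 146 − 30 = 116 left.
July 2147 has 31 days: 116 − 31 = 85 left.
August 2147 has 31 days: 85 − 31 = 54 left.
September 2147 has 30 days: 54 − 30 = 24 left.
24 days into October 2147 → October 24, 2147.
Adding 14 months from October 24, 2147:
month 10 + 14 = 24, which is month 12 of year 2148 → December 2148.
Day 24 is valid in December, giving December 24, 2148.

December 24, 2148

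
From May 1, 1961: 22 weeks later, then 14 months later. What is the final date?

Advancing 22 weeks (= 154 days) from May 1, 1961:
May has 31 days, so 31 − 1 = 30 days remain after May 1, 1961; 154 − 30 = 124 left.
June 1961 has 30 days: 124 − 30 = 94 left.
July 1961 has 31 days: 94 − 31 = 63 left.
August 1961 has 31 days: 63 − 31 = 32 left.
September 1961 has 30 days: 32 − 30 = 2 left.
2 days into October 1961 → October 2, 1961.
Counting forward 14 months from October 2, 1961:
month 10 + 14 = 24, which is month 12 of year 1962 → December 1962.
Day 2 is valid in December, giving December 2, 1962.

December 2, 1962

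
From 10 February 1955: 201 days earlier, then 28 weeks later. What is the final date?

Subtracting 201 days from February 10, 1955:
Going back 10 days from February 10, 1955 reaches the end of the previous month; 201 − 10 = 191 left.
January 1955 has 31 days: 191 − 31 = 160 left.
December 1954 has 31 days: 160 − 31 = 129 left.
November 1954 has 30 days: 129 − 30 = 99 left.
October 1954 has 31 days: 99 − 31 = 68 left.
September 1954 has 30 days: 68 − 30 = 38 left.
August 1954 has 31 days: 38 − 31 = 7 left.
July 1954 has 31 days; 31 − 7 = 24 → July 24, 1954.
Counting forward 28 weeks (= 196 days) from July 24, 1954:
July has 31 days, so 31 − 24 = 7 days remain after July 24, 1954; 196 − 7 = 189 left.
August 1954 has 31 days: 189 − 31 = 158 left.
September 1954 has 30 days: 158 − 30 = 128 left.
October 1954 has 31 days: 128 − 31 = 97 left.
November 1954 has 30 days: 97 − 30 = 67 left.
December 1954 has 31 days: 67 − 31 = 36 left.
January 1955 has 31 days: 36 − 31 = 5 left.
5 days into February 1955 → February 5, 1955.

February 5, 1955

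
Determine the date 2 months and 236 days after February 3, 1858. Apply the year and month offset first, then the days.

Advancing 2 months and 236 days from February 3, 1858: first the month/year part, then the days.
month 2 + 2 = 4 → April 1858.
Day 3 is valid in April, giving April 3, 1858.
Now add 236 days from April 3, 1858.
April has 30 days, so 30 − 3 = 27 days remain after April 3, 1858; 236 − 27 = 209 left.
May 1858 has 31 days: 209 − 31 = 178 left.
June 1858 has 30 days: 178 − 30 = 148 left.
July 1858 has 31 days: 148 − 31 = 117 left.
August 1858 has 31 days: 117 − 31 = 86 left.
September 1858 has 30 days: 86 − 30 = 56 left.
October 1858 has 31 days: 56 − 31 = 25 left.
25 days into November 1858 → November 25, 1858.

November 25, 1858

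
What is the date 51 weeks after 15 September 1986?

Adding 51 weeks = 357 days from September 15, 1986.
September has 30 days, so 30 − 15 = 15 days remain after September 15, 1986; 357 − 15 = 342 left.
October 1986 has 31 days: 342 − 31 = 311 left.
November 1986 has 30 days: 311 − 30 = 281 left.
December 1986 has 31 days: 281 − 31 = 250 left.
January 1987 has 31 days: 250 − 31 = 219 left.
February 1987 has 28 days (1987 is not a leap year): 219 − 28 = 191 left.
March 1987 has 31 days: 191 − 31 = 160 left.
April 1987 has 30 days: 160 − 30 = 130 left.
May 1987 has 31 days: 130 − 31 = 99 left.
June 1987 has 30 days: 99 − 30 = 69 left.
July 1987 has 31 days: 69 − 31 = 38 left.
August 1987 has 31 days: 38 − 31 = 7 left.
7 days into September 1987 → September 7, 1987.

September 7, 1987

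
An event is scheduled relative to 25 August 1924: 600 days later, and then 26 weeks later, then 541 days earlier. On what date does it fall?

Advancing 600 days from August 25, 1924:
August has 31 days, so 31 − 25 = 6 days remain after August 25, 1924; 600 − 6 = 594 left.
September 1924 has 30 days: 594 − 30 = 564 left.
October 1924 has 31 days: 564 − 31 = 533 left.
November 1924 has 30 days: 533 − 30 = 503 left.
December 1924 has 31 days: 503 − 31 = 472 left.
January 1925 has 31 days: 472 − 31 = 441 left.
February 1925 has 28 days (1925 is not a leap year): 441 − 28 = 413 left.
March 1925 has 31 days: 413 − 31 = 382 left.
April 1925 has 30 days: 382 − 30 = 352 left.
May 1925 has 31 days: 352 − 31 = 321 left.
June 1925 has 30 days: 321 − 30 = 291 left.
July 1925 has 31 days: 291 − 31 = 260 left.
August 1925 has 31 days: 260 − 31 = 229 left.
September 1925 has 30 days: 229 − 30 = 199 left.
October 1925 has 31 days: 199 − 31 = 168 left.
November 1925 has 30 days: 168 − 30 = 138 left.
December 1925 has 31 days: 138 − 31 = 107 left.
January 1926 has 31 days: 107 − 31 = 76 left.
February 1926 has 28 days (1926 is not a leap year): 76 − 28 = 48 left.
March 1926 has 31 days: 48 − 31 = 17 left.
17 days into April 1926 → April 17, 1926.
Advancing 26 weeks (= 182 days) from April 17, 1926:
April has 30 days, so 30 − 17 = 13 days remain after April 17, 1926; 182 − 13 = 169 left.
May 1926 has 31 days: 169 − 31 = 138 left.
June 1926 has 30 days: 138 − 30 = 108 left.
July 1926 has 31 days: 108 − 31 = 77 left.
August 1926 has 31 days: 77 − 31 = 46 left.
September 1926 has 30 days: 46 − 30 = 16 left.
16 days into October 1926 → October 16, 1926.
Subtracting 541 days from October 16, 1926:
Going back 16 days from October 16, 1926 reaches the end of the previous month; 541 − 16 = 525 left.
September 1926 has 30 days: 525 − 30 = 495 left.
August 1926 has 31 days: 495 − 31 = 464 left.
July 1926 has 31 days: 464 − 31 = 433 left.
June 1926 has 30 days: 433 − 30 = 403 left.
May 1926 has 31 days: 403 − 31 = 372 left.
April 1926 has 30 days: 372 − 30 = 342 left.
March 1926 has 31 days: 342 − 31 = 311 left.
February 1926 has 28 days (1926 is not a leap year): 311 − 28 = 283 left.
January 1926 has 31 days: 283 − 31 = 252 left.
December 1925 has 31 days: 252 − 31 = 221 left.
November 1925 has 30 days: 221 − 30 = 191 left.
October 1925 has 31 days: 191 − 31 = 160 left.
September 1925 has 30 days: 160 − 30 = 130 left.
August 1925 has 31 days: 130 − 31 = 99 left.
July 1925 has 31 days: 99 − 31 = 68 left.
June 1925 has 30 days: 68 − 30 = 38 left.
May 1925 has 31 days: 38 − 31 = 7 left.
April 1925 has 30 days; 30 − 7 = 23 → April 23, 1925.

April 23, 1925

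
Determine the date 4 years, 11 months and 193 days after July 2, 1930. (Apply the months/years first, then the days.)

December 12, 1935

Adding 4 years, 11 months and 193 days from July 2, 1930: first the month/year part, then the days.
+4 years → 1934; month 7 + 11 = 18, which is month 6 of year 1935 → June 1935.
Day 2 is valid in June, giving June 2, 1935.
Now add 193 days from June 2, 1935.
June has 30 days, so 30 − 2 = 28 days remain after June 2, 1935; 193 − 28 = 165 left.
July 1935 has 31 days: 165 − 31 = 134 left.
August 1935 has 31 days: 134 − 31 = 103 left.
September 1935 has 30 days: 103 − 30 = 73 left.
October 1935 has 31 days: 73 − 31 = 42 left.
November 1935 has 30 days: 42 − 30 = 12 left.
12 days into December 1935 → December 12, 1935.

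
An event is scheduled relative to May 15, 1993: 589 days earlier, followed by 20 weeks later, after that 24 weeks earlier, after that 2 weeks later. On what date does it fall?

September 20, 1991

Going back 589 days from May 15, 1993:
Going back 15 days from May 15, 1993 reaches the end of the previous month; 589 − 15 = 574 left.
April 1993 has 30 days: 574 − 30 = 544 left.
March 1993 has 31 days: 544 − 31 = 513 left.
February 1993 has 28 days (1993 is not a leap year): 513 − 28 = 485 left.
January 1993 has 31 days: 485 − 31 = 454 left.
December 1992 has 31 days: 454 − 31 = 423 left.
November 1992 has 30 days: 423 − 30 = 393 left.
October 1992 has 31 days: 393 − 31 = 362 left.
September 1992 has 30 days: 362 − 30 = 332 left.
August 1992 has 31 days: 332 − 31 = 301 left.
July 1992 has 31 days: 301 − 31 = 270 left.
June 1992 has 30 days: 270 − 30 = 240 left.
May 1992 has 31 days: 240 − 31 = 209 left.
April 1992 has 30 days: 209 − 30 = 179 left.
March 1992 has 31 days: 179 − 31 = 148 left.
February 1992 has 29 days (1992 is a leap year): 148 − 29 = 119 left.
January 1992 has 31 days: 119 − 31 = 88 left.
December 1991 has 31 days: 88 − 31 = 57 left.
November 1991 has 30 days: 57 − 30 = 27 left.
October 1991 has 31 days; 31 − 27 = 4 → October 4, 1991.
Counting forward 20 weeks (= 140 days) from October 4, 1991:
October has 31 days, so 31 − 4 = 27 days remain after October 4, 1991; 140 − 27 = 113 left.
November 1991 has 30 days: 113 − 30 = 83 left.
December 1991 has 31 days: 83 − 31 = 52 left.
January 1992 has 31 days: 52 − 31 = 21 left.
21 days into February 1992 → February 21, 1992.
Counting back 24 weeks (= 168 days) from February 21, 1992:
Going back 21 days from February 21, 1992 reaches the end of the previous month; 168 − 21 = 147 left.
January 1992 has 31 days: 147 − 31 = 116 left.
December 1991 has 31 days: 116 − 31 = 85 left.
November 1991 has 30 days: 85 − 30 = 55 left.
October 1991 has 31 days: 55 − 31 = 24 left.
September 1991 has 30 days; 30 − 24 = 6 → September 6, 1991.
Advancing 2 weeks (= 14 days) from September 6, 1991:
September has 30 days; 6 + 14 = 20, still in September.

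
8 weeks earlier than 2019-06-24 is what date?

Going back 8 weeks = 56 days from June 24, 2019.
Going back 24 days from June 24, 2019 reaches the end of the previous month; 56 − 24 = 32 left.
May 2019 has 31 days: 32 − 31 = 1 left.
April 2019 has 30 days; 30 − 1 = 29 → April 29, 2019.

April 29, 2019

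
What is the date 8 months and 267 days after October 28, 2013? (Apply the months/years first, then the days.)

March 22, 2015

Advancing 8 months and 267 days from October 28, 2013: first the month/year part, then the days.
month 10 + 8 = 18, which is month 6 of year 2014 → June 2014.
Day 28 is valid in June, giving June 28, 2014.
Now add 267 days from June 28, 2014.
June has 30 days, so 30 − 28 = 2 days remain after June 28, 2014; 267 − 2 = 265 left.
July 2014 has 31 days: 265 − 31 = 234 left.
August 2014 has 31 days: 234 − 31 = 203 left.
September 2014 has 30 days: 203 − 30 = 173 left.
October 2014 has 31 days: 173 − 31 = 142 left.
November 2014 has 30 days: 142 − 30 = 112 left.
December 2014 has 31 days: 112 − 31 = 81 left.
January 2015 has 31 days: 81 − 31 = 50 left.
February 2015 has 28 days (2015 is not a leap year): 50 − 28 = 22 left.
22 days into March 2015 → March 22, 2015.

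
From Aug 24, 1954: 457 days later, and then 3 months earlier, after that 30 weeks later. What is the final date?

March 21, 1956

Advancing 457 days from August 24, 1954:
August has 31 days, so 31 − 24 = 7 days remain after August 24, 1954; 457 − 7 = 450 left.
September 1954 has 30 days: 450 − 30 = 420 left.
October 1954 has 31 days: 420 − 31 = 389 left.
November 1954 has 30 days: 389 − 30 = 359 left.
December 1954 has 31 days: 359 − 31 = 328 left.
January 1955 has 31 days: 328 − 31 = 297 left.
February 1955 has 28 days (1955 is not a leap year): 297 − 28 = 269 left.
March 1955 has 31 days: 269 − 31 = 238 left.
April 1955 has 30 days: 238 − 30 = 208 left.
May 1955 has 31 days: 208 − 31 = 177 left.
June 1955 has 30 days: 177 − 30 = 147 left.
July 1955 has 31 days: 147 − 31 = 116 left.
August 1955 has 31 days: 116 − 31 = 85 left.
September 1955 has 30 days: 85 − 30 = 55 left.
October 1955 has 31 days: 55 − 31 = 24 left.
24 days into November 1955 → November 24, 1955.
Subtracting 3 months from November 24, 1955:
month 11 − 3 = 8 → August 1955.
Day 24 is valid in August, giving August 24, 1955.
Adding 30 weeks (= 210 days) from August 24, 1955:
August has 31 days, so 31 − 24 = 7 days remain after August 24, 1955; 210 − 7 = 203 left.
September 1955 has 30 days: 203 − 30 = 173 left.
October 1955 has 31 days: 173 − 31 = 142 left.
November 1955 has 30 days: 142 − 30 = 112 left.
December 1955 has 31 days: 112 − 31 = 81 left.
January 1956 has 31 days: 81 − 31 = 50 left.
February 1956 has 29 days (1956 is a leap year): 50 − 29 = 21 left.
21 days into March 1956 → March 21, 1956.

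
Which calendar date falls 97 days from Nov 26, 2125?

March 3, 2126

Counting forward 97 days from November 26, 2125.
November has 30 days, so 30 − 26 = 4 days remain after November 26, 2125; 97 − 4 = 93 left.
December 2125 has 31 days: 93 − 31 = 62 left.
January 2126 has 31 days: 62 − 31 = 31 left.
February 2126 has 28 days (2126 is not a leap year): 31 − 28 = 3 left.
3 days into March 2126 → March 3, 2126.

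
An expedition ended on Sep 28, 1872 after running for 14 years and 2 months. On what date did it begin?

Counting back 14 years and 2 months from September 28, 1872.
-14 years → 1858; month 9 − 2 = 7 → July 1858.
Day 28 is valid in July, giving July 28, 1858.

July 28, 1858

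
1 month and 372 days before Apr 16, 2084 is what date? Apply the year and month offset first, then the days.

March 10, 2083

Subtracting 1 month and 372 days from April 16, 2084: first the month/year part, then the days.
month 4 − 1 = 3 → March 2084.
Day 16 is valid in March, giving March 16, 2084.
Now subtract 372 days from March 16, 2084.
Going back 16 days from March 16, 2084 reaches the end of the previous month; 372 − 16 = 356 left.
February 2084 has 29 days (2084 is a leap year): 356 − 29 = 327 left.
January 2084 has 31 days: 327 − 31 = 296 left.
December 2083 has 31 days: 296 − 31 = 265 left.
November 2083 has 30 days: 265 − 30 = 235 left.
October 2083 has 31 days: 235 − 31 = 204 left.
September 2083 has 30 days: 204 − 30 = 174 left.
August 2083 has 31 days: 174 − 31 = 143 left.
July 2083 has 31 days: 143 − 31 = 112 left.
June 2083 has 30 days: 112 − 30 = 82 left.
May 2083 has 31 days: 82 − 31 = 51 left.
April 2083 has 30 days: 51 − 30 = 21 left.
March 2083 has 31 days; 31 − 21 = 10 → March 10, 2083.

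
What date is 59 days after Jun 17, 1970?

Adding 59 days from June 17, 1970.
June has 30 days, so 30 − 17 = 13 days remain after June 17, 1970; 59 − 13 = 46 left.
July 1970 has 31 days: 46 − 31 = 15 left.
15 days into August 1970 → August 15, 1970.

August 15, 1970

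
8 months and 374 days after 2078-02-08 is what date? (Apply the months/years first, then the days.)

Adding 8 months and 374 days from February 8, 2078: first the month/year part, then the days.
month 2 + 8 = 10 → October 2078.
Day 8 is valid in October, giving October 8, 2078.
Now add 374 days from October 8, 2078.
October has 31 days, so 31 − 8 = 23 days remain after October 8, 2078; 374 − 23 = 351 left.
November 2078 has 30 days: 351 − 30 = 321 left.
December 2078 has 31 days: 321 − 31 = 290 left.
January 2079 has 31 days: 290 − 31 = 259 left.
February 2079 has 28 days (2079 is not a leap year): 259 − 28 = 231 left.
March 2079 has 31 days: 231 − 31 = 200 left.
April 2079 has 30 days: 200 − 30 = 170 left.
May 2079 has 31 days: 170 − 31 = 139 left.
June 2079 has 30 days: 139 − 30 = 109 left.
July 2079 has 31 days: 109 − 31 = 78 left.
August 2079 has 31 days: 78 − 31 = 47 left.
September 2079 has 30 days: 47 − 30 = 17 left.
17 days into October 2079 → October 17, 2079.

October 17, 2079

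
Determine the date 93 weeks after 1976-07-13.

April 25, 1978

Adding 93 weeks = 651 days from July 13, 1976.
July has 31 days, so 31 − 13 = 18 days remain after July 13, 1976; 651 − 18 = 633 left.
August 1976 has 31 days: 633 − 31 = 602 left.
September 1976 has 30 days: 602 − 30 = 572 left.
October 1976 has 31 days: 572 − 31 = 541 left.
November 1976 has 30 days: 541 − 30 = 511 left.
December 1976 has 31 days: 511 − 31 = 480 left.
January 1977 has 31 days: 480 − 31 = 449 left.
February 1977 has 28 days (1977 is not a leap year): 449 − 28 = 421 left.
March 1977 has 31 days: 421 − 31 = 390 left.
April 1977 has 30 days: 390 − 30 = 360 left.
May 1977 has 31 days: 360 − 31 = 329 left.
June 1977 has 30 days: 329 − 30 = 299 left.
July 1977 has 31 days: 299 − 31 = 268 left.
August 1977 has 31 days: 268 − 31 = 237 left.
September 1977 has 30 days: 237 − 30 = 207 left.
October 1977 has 31 days: 207 − 31 = 176 left.
November 1977 has 30 days: 176 − 30 = 146 left.
December 1977 has 31 days: 146 − 31 = 115 left.
January 1978 has 31 days: 115 − 31 = 84 left.
February 1978 has 28 days (1978 is not a leap year): 84 − 28 = 56 left.
March 1978 has 31 days: 56 − 31 = 25 left.
25 days into April 1978 → April 25, 1978.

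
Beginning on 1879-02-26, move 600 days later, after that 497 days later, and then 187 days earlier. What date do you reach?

Adding 600 days from February 26, 1879:
February has 28 days, so 28 − 26 = 2 days remain after February 26, 1879; 600 − 2 = 598 left.
March 1879 has 31 days: 598 − 31 = 567 left.
April 1879 has 30 days: 567 − 30 = 537 left.
May 1879 has 31 days: 537 − 31 = 506 left.
June 1879 has 30 days: 506 − 30 = 476 left.
July 1879 has 31 days: 476 − 31 = 445 left.
August 1879 has 31 days: 445 − 31 = 414 left.
September 1879 has 30 days: 414 − 30 = 384 left.
October 1879 has 31 days: 384 − 31 = 353 left.
November 1879 has 30 days: 353 − 30 = 323 left.
December 1879 has 31 days: 323 − 31 = 292 left.
January 1880 has 31 days: 292 − 31 = 261 left.
February 1880 has 29 days (1880 is a leap year): 261 − 29 = 232 left.
March 1880 has 31 days: 232 − 31 = 201 left.
April 1880 has 30 days: 201 − 30 = 171 left.
May 1880 has 31 days: 171 − 31 = 140 left.
June 1880 has 30 days: 140 − 30 = 110 left.
July 1880 has 31 days: 110 − 31 = 79 left.
August 1880 has 31 days: 79 − 31 = 48 left.
September 1880 has 30 days: 48 − 30 = 18 left.
18 days into October 1880 → October 18, 1880.
Adding 497 days from October 18, 1880:
October has 31 days, so 31 − 18 = 13 days remain after October 18, 1880; 497 − 13 = 484 left.
November 1880 has 30 days: 484 − 30 = 454 left.
December 1880 has 31 days: 454 − 31 = 423 left.
January 1881 has 31 days: 423 − 31 = 392 left.
February 1881 has 28 days (1881 is not a leap year): 392 − 28 = 364 left.
March 1881 has 31 days: 364 − 31 = 333 left.
April 1881 has 30 days: 333 − 30 = 303 left.
May 1881 has 31 days: 303 − 31 = 272 left.
June 1881 has 30 days: 272 − 30 = 242 left.
July 1881 has 31 days: 242 − 31 = 211 left.
August 1881 has 31 days: 211 − 31 = 180 left.
September 1881 has 30 days: 180 − 30 = 150 left.
October 1881 has 31 days: 150 − 31 = 119 left.
November 1881 has 30 days: 119 − 30 = 89 left.
December 1881 has 31 days: 89 − 31 = 58 left.
January 1882 has 31 days: 58 − 31 = 27 left.
27 days into February 1882 → February 27, 1882.
Counting back 187 days from February 27, 1882:
Going back 27 days from February 27, 1882 reaches the end of the previous month; 187 − 27 = 160 left.
January 1882 has 31 days: 160 − 31 = 129 left.
December 1881 has 31 days: 129 − 31 = 98 left.
November 1881 has 30 days: 98 − 30 = 68 left.
October 1881 has 31 days: 68 − 31 = 37 left.
September 1881 has 30 days: 37 − 30 = 7 left.
August 1881 has 31 days; 31 − 7 = 24 → August 24, 1881.

August 24, 1881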